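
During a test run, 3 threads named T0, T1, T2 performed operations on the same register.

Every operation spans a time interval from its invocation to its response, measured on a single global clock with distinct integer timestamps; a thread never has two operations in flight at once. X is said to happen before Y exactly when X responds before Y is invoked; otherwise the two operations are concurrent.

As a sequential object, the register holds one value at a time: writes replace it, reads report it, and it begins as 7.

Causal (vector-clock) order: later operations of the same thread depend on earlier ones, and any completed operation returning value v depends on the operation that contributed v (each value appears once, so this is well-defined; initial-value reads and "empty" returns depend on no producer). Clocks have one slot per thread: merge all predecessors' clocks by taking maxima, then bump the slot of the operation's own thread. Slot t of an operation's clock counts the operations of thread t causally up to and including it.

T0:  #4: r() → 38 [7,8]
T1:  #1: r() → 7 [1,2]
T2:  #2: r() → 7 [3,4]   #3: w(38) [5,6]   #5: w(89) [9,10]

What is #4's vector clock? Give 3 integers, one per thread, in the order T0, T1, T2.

(1, 0, 2)

root op #2, invoked 3: fresh clock plus T2's own tick → (0, 0, 1)
root op #1, invoked 1: fresh clock plus T1's own tick → (0, 1, 0)
from VC(#2)=(0, 0, 1), #3 (invoked 5) maxes components and bumps T2 → (0, 0, 2)
from VC(#3)=(0, 0, 2), #5 (invoked 9) maxes components and bumps T2 → (0, 0, 3)
from VC(#3)=(0, 0, 2), #4 (invoked 7) maxes components and bumps T0 → (1, 0, 2)
target: VC(#4) = (1, 0, 2)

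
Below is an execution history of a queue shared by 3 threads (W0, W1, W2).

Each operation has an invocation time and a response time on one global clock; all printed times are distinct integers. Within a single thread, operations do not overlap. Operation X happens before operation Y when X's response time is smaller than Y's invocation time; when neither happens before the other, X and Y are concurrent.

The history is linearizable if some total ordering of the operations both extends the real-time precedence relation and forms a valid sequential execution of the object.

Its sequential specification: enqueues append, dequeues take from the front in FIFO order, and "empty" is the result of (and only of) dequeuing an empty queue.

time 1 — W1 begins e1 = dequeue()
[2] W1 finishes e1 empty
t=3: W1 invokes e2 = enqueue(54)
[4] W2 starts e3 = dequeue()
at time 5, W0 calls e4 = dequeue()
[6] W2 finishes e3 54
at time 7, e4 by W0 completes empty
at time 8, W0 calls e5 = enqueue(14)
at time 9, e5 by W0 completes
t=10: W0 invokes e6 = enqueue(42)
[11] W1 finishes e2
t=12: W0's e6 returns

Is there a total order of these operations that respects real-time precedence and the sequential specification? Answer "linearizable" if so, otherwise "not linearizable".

linearizable

witness order: e1, e2, e3, e4, e5, e6
step 1: e1 dequeue() → empty — queue <>
step 2: e2 enqueue(54) — queue <54>
step 3: e3 dequeue() → 54 — queue <>
step 4: e4 dequeue() → empty — queue <>
step 5: e5 enqueue(14) — queue <14>
step 6: e6 enqueue(42) — queue <14,42>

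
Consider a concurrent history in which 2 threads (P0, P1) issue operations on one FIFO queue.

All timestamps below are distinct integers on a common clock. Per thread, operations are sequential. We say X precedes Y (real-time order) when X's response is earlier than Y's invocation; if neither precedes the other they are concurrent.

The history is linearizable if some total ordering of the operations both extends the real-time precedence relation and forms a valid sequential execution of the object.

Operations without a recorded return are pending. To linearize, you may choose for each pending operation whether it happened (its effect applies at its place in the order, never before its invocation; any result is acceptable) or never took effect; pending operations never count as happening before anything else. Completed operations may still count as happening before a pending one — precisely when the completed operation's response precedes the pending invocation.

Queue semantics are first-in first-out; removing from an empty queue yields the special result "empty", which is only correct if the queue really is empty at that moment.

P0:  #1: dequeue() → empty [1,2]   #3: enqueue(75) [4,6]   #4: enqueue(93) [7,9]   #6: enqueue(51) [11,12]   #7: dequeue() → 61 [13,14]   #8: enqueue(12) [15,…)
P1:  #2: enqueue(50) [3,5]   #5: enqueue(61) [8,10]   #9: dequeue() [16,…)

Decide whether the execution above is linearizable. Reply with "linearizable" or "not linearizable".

prefix check: 1..13 passes, 1..14 fails once #7's time-14 response joins
every one of the 4 real-time-consistent orders over 7 completed FIFO queue ops fails the sequential spec
for example #1, #2, #3, #4, #5, #6, #7 fails at step 7: #7 dequeue() → 61 is not legal there
for example #1, #2, #3, #5, #4, #6, #7 fails at step 7: #7 dequeue() → 61 is not legal there

not linearizable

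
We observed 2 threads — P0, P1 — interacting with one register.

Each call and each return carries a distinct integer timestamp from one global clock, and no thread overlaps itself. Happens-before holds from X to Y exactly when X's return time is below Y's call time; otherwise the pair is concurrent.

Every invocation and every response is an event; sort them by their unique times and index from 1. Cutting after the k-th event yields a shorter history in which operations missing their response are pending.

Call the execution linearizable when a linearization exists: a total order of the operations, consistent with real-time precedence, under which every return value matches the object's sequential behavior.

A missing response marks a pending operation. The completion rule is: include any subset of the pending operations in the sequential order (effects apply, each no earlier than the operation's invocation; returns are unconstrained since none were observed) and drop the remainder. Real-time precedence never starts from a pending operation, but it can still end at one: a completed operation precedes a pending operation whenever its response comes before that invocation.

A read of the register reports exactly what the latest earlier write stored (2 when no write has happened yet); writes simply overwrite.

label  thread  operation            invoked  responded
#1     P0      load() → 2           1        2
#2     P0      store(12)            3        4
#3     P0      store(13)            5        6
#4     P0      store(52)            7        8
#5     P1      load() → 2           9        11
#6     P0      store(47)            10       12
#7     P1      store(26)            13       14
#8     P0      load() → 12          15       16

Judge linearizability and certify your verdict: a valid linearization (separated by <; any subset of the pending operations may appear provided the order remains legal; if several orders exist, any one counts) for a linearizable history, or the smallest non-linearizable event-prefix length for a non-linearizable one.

not linearizable — minimal violating prefix: 11 events

through event 10 a valid linearization exists; event 11 (#5 responding at time 11) ends that
exhaustive check: the 5 completed register ops admit one real-time order; illegal
every completion of the 1 pending operation (#6) was checked; none linearizes
sample order #1, #2, #3, #4, #5 (pending dropped) stalls at step 5 — #5 load() → 2 has no legal effect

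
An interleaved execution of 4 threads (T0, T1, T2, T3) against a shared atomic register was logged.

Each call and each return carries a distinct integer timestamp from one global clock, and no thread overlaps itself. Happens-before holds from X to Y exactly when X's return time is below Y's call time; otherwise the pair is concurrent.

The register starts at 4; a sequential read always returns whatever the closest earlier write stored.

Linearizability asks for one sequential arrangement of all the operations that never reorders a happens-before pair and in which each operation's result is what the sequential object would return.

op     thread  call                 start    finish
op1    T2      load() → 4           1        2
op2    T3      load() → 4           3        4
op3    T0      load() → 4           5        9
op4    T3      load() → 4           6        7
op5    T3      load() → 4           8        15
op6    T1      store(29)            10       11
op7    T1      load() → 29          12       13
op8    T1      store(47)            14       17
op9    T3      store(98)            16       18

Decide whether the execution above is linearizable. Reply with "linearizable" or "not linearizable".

one valid linearization: op1, op2, op3, op4, op5, op6, op7, op8, op9
1. op1 load() → 4, leaving value 4
2. op2 load() → 4, leaving value 4
3. op3 load() → 4, leaving value 4
4. op4 load() → 4, leaving value 4
5. op5 load() → 4, leaving value 4
6. op6 store(29), leaving value 29
7. op7 load() → 29, leaving value 29
8. op8 store(47), leaving value 47
9. op9 store(98), leaving value 98

linearizable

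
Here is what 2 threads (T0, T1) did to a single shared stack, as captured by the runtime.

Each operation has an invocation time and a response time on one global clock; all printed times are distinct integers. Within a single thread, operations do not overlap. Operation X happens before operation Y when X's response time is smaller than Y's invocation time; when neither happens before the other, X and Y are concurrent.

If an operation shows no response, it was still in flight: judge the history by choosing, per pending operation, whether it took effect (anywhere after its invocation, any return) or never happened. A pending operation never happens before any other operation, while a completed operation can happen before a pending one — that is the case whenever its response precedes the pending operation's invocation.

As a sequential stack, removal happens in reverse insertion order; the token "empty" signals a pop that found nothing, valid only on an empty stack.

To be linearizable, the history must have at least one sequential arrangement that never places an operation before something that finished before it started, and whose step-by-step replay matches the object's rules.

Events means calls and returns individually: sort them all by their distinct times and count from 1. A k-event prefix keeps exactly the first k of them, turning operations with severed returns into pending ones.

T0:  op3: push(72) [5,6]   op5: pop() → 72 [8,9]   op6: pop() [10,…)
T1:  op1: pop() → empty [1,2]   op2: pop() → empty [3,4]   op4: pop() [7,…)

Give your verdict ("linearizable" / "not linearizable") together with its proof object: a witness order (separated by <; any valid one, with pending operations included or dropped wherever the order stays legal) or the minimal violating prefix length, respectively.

step 1: op1 pop() → empty — stack <>
step 2: op2 pop() → empty — stack <>
step 3: op3 push(72) — stack <72>
step 4: op5 pop() → 72 — stack <>

linearizable — witness: op1 < op2 < op3 < op5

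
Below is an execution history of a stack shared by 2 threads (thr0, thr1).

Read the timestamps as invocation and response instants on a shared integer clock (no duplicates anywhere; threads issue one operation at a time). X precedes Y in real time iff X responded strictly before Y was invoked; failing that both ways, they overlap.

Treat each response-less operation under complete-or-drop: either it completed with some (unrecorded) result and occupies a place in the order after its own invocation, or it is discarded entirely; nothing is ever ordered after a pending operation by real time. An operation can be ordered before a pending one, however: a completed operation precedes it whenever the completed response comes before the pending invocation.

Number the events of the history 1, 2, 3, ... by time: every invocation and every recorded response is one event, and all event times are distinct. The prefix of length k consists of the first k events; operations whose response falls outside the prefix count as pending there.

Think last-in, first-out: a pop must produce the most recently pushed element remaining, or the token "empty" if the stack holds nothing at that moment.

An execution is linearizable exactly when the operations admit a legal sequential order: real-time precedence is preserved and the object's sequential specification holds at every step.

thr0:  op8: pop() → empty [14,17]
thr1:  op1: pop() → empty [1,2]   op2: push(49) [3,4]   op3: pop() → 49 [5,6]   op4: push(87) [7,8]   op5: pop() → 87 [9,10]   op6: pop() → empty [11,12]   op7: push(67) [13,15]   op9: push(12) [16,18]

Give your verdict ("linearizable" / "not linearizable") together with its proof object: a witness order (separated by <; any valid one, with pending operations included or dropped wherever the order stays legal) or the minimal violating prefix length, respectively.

linearizable — witness: op1 < op2 < op3 < op4 < op5 < op6 < op8 < op7 < op9

1. op1 pop() → empty, leaving stack <>
2. op2 push(49), leaving stack <49>
3. op3 pop() → 49, leaving stack <>
4. op4 push(87), leaving stack <87>
5. op5 pop() → 87, leaving stack <>
6. op6 pop() → empty, leaving stack <>
7. op8 pop() → empty, leaving stack <>
8. op7 push(67), leaving stack <67>
9. op9 push(12), leaving stack <67,12>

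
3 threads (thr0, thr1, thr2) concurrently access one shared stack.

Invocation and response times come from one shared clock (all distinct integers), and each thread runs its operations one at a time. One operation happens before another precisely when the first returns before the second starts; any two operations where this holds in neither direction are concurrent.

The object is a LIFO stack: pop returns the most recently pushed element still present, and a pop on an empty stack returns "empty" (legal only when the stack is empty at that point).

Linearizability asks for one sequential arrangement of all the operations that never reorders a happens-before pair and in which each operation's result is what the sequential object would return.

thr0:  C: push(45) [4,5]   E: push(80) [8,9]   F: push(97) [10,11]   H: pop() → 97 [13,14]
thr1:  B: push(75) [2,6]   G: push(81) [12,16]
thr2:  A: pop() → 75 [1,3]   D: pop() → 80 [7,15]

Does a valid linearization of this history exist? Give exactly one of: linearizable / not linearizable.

linearizable

one valid linearization: B, A, C, E, D, F, H, G
1. B push(75), leaving stack <75>
2. A pop() → 75, leaving stack <>
3. C push(45), leaving stack <45>
4. E push(80), leaving stack <45,80>
5. D pop() → 80, leaving stack <45>
6. F push(97), leaving stack <45,97>
7. H pop() → 97, leaving stack <45>
8. G push(81), leaving stack <45,81>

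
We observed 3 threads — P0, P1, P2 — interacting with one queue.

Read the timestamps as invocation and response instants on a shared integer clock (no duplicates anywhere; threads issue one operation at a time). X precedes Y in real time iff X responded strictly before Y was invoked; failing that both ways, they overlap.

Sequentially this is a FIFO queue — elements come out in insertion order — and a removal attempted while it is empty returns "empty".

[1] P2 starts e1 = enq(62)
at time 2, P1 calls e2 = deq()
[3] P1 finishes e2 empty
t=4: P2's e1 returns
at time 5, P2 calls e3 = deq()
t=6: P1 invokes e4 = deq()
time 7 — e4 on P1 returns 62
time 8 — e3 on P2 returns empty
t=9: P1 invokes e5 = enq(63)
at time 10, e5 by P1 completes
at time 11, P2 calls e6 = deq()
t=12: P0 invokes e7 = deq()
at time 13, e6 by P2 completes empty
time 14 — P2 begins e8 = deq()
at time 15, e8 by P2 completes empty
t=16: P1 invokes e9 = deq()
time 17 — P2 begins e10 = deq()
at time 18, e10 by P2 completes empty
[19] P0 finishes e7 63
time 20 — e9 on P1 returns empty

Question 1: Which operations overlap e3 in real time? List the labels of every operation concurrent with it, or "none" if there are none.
overlap test against e3 [5,8]: concurrent iff the interval meets 5..8
e1 [1,4]: before
e2 [2,3]: before
e4 [6,7]: concurrent
e5 [9,10]: after
e6 [11,13]: after
e7 [12,19]: after
e8 [14,15]: after
e9 [16,20]: after
e10 [17,18]: after

e4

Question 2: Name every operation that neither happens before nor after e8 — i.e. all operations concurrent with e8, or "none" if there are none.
concurrent with e8 ([14,15]): every op whose interval crosses 14..15
e1 [1,4]: before
e2 [2,3]: before
e3 [5,8]: before
e4 [6,7]: before
e5 [9,10]: before
e6 [11,13]: before
e7 [12,19]: concurrent
e9 [16,20]: after
e10 [17,18]: after

e7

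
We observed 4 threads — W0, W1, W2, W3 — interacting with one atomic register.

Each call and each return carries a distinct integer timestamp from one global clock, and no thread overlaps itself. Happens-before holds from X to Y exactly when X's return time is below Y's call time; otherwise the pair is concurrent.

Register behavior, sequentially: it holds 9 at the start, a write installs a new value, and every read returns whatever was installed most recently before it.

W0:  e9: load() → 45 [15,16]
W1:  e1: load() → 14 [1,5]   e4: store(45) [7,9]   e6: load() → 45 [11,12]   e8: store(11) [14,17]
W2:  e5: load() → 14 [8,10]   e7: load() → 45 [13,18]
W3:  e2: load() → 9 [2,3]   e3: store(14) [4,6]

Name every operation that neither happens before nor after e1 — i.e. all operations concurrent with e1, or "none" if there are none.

e2, e3

e1 runs from 1 to 5; window-overlapping ops are concurrent
e2 [2,3]: concurrent
e3 [4,6]: concurrent
e4 [7,9]: after
e5 [8,10]: after
e6 [11,12]: after
e7 [13,18]: after
e8 [14,17]: after
e9 [15,16]: after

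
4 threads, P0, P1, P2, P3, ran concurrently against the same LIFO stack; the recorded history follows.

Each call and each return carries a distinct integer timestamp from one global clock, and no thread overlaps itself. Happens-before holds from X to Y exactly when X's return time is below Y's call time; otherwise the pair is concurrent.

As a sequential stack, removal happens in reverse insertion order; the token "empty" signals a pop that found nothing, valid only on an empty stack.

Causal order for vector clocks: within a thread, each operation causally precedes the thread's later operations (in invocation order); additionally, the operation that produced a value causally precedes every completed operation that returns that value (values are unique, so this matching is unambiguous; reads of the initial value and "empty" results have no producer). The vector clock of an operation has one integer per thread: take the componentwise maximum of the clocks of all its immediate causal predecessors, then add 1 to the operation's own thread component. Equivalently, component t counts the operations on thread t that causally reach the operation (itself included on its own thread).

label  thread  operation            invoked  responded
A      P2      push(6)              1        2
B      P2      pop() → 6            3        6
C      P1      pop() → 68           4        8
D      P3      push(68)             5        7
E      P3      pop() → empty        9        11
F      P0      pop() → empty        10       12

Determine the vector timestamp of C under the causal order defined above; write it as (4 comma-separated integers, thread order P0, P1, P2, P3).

(0, 1, 0, 1)

root op D, invoked 5: fresh clock plus P3's own tick → (0, 0, 0, 1)
root op A, invoked 1: fresh clock plus P2's own tick → (0, 0, 1, 0)
root op F, invoked 10: fresh clock plus P0's own tick → (1, 0, 0, 0)
E (invocation 9): componentwise max over VC(D)=(0, 0, 0, 1), +1 at P3, giving (0, 0, 0, 2)
B (invocation 3): componentwise max over VC(A)=(0, 0, 1, 0), +1 at P2, giving (0, 0, 2, 0)
C (invocation 4): componentwise max over VC(D)=(0, 0, 0, 1), +1 at P1, giving (0, 1, 0, 1)
target: VC(C) = (0, 1, 0, 1)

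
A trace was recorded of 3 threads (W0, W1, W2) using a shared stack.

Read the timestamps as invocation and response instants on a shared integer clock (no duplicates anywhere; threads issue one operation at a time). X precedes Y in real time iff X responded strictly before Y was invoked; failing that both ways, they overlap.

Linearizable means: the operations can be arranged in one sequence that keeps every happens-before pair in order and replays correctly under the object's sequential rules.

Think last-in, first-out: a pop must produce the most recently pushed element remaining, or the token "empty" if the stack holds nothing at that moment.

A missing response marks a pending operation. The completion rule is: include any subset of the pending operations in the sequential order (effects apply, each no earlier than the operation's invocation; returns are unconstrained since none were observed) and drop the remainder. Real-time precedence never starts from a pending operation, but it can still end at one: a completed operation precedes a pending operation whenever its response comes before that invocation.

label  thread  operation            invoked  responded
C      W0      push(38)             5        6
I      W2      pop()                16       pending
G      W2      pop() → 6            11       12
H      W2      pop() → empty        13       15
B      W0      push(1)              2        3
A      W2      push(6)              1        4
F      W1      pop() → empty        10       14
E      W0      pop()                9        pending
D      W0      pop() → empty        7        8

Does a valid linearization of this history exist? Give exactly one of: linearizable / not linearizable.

not linearizable

events 1..7 are fine; event 8 — the response of D at time 8 — makes the prefix non-linearizable
real-time-consistent orders of the 4 completed operations: 2 — all fail the stack replay
e.g. A, B, C, D: illegal at step 4, since D pop() → empty cannot apply there
e.g. B, A, C, D: illegal at step 4, since D pop() → empty cannot apply there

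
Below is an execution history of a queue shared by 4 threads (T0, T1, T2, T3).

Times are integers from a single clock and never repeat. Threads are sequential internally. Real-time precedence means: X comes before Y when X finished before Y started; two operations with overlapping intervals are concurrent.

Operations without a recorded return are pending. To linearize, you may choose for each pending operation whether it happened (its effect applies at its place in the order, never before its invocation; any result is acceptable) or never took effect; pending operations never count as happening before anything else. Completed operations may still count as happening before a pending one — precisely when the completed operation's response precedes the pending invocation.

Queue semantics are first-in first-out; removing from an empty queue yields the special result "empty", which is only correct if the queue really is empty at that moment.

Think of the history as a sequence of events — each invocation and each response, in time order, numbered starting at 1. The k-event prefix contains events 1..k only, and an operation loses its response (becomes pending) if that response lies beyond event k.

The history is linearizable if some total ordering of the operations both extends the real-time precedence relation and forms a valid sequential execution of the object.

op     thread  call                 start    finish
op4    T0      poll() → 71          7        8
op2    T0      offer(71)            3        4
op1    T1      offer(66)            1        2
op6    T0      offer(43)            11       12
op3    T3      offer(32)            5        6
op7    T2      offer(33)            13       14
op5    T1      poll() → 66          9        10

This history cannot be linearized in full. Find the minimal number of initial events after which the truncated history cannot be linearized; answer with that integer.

8

events 1..7 are linearizable; a witness order is op1, op2, op3:
after step 1 (op1 offer(66)): queue <66>
after step 2 (op2 offer(71)): queue <66,71>
after step 3 (op3 offer(32)): queue <66,71,32>
with event 8 included (op4 responding at time 8), all real-time-consistent orders fail
sample order op1, op2, op3, op4 stalls at step 4 — op4 poll() → 71 has no legal effect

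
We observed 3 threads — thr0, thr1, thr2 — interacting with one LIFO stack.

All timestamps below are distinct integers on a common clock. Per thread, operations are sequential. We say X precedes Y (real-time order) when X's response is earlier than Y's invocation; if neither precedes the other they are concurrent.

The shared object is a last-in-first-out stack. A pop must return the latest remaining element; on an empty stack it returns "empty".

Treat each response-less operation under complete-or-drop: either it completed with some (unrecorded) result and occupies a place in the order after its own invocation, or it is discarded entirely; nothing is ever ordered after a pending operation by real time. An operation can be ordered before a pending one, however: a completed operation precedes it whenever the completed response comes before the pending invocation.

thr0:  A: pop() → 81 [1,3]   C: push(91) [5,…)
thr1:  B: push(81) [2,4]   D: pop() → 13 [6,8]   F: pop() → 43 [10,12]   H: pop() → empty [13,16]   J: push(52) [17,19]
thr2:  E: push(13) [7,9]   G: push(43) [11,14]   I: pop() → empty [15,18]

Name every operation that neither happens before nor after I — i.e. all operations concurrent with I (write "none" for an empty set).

C, H, J

I runs from 15 to 18; window-overlapping ops are concurrent
A [1,3]: before
B [2,4]: before
C [5,…): concurrent
D [6,8]: before
E [7,9]: before
F [10,12]: before
G [11,14]: before
H [13,16]: concurrent
J [17,19]: concurrent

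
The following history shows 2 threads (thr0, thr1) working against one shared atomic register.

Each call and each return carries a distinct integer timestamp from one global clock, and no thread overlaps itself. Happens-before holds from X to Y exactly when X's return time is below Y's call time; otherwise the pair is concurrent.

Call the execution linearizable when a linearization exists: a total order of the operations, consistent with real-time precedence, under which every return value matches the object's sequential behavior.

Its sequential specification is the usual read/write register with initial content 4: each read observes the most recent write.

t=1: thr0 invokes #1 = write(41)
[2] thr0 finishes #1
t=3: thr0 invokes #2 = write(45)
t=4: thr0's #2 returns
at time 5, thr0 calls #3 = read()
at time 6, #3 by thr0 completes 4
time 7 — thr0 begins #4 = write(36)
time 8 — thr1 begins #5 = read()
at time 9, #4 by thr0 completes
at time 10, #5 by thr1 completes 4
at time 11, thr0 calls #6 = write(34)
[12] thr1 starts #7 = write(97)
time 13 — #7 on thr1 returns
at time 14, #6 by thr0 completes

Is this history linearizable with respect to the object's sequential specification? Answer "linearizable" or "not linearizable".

not linearizable

prefix check: 1..5 passes, 1..6 fails once #3's time-6 response joins
the sole real-time-consistent order of 3 completed operations fails the atomic register replay
take #1, #2, #3: step 3 already fails, because #3 read() → 4 cannot occur there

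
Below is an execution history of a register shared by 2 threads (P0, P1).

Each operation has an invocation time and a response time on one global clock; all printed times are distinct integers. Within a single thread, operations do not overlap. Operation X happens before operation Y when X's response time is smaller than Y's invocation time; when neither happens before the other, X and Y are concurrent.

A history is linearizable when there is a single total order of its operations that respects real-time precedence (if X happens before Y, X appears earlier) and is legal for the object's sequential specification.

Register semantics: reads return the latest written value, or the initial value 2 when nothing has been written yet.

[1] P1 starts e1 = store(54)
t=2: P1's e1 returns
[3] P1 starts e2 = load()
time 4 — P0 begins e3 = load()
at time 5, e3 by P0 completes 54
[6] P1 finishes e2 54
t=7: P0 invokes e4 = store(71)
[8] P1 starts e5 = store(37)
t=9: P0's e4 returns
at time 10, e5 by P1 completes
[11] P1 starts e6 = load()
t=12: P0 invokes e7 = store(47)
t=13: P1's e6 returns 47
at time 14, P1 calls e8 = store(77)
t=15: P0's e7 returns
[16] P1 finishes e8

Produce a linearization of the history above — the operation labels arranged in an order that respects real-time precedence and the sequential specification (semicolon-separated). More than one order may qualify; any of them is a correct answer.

after step 1 (e1 store(54)): value 54
after step 2 (e2 load() → 54): value 54
after step 3 (e3 load() → 54): value 54
after step 4 (e4 store(71)): value 71
after step 5 (e5 store(37)): value 37
after step 6 (e7 store(47)): value 47
after step 7 (e6 load() → 47): value 47
after step 8 (e8 store(77)): value 77

e1; e2; e3; e4; e5; e7; e6; e8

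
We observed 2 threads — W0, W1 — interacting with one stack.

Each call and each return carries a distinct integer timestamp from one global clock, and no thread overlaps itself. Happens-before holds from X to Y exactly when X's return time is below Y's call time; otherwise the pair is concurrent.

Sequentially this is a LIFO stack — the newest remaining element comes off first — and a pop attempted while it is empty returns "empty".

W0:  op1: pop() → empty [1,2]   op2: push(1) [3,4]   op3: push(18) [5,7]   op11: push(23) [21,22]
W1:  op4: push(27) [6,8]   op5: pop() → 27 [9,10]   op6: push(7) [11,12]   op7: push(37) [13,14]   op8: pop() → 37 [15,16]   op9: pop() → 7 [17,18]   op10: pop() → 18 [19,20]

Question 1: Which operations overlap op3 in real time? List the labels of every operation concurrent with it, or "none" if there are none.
Answer: op4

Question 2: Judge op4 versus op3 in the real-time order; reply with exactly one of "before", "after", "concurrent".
Answer: concurrent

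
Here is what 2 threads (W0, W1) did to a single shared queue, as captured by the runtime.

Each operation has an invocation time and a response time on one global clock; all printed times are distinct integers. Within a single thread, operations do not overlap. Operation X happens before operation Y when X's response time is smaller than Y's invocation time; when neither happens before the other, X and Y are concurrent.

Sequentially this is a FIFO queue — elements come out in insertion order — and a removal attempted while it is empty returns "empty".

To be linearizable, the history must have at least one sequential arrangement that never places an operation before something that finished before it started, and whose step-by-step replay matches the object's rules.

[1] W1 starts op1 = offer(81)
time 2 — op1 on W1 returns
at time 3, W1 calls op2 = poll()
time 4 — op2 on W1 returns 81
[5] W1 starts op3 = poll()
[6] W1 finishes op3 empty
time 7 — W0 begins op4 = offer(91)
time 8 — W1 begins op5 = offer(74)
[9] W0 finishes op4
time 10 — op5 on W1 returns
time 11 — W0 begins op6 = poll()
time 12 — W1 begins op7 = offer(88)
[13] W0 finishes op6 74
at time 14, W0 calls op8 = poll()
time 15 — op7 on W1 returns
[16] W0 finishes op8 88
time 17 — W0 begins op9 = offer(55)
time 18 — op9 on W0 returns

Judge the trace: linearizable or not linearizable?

prefix check: 1..15 passes, 1..16 fails once op8's time-16 response joins
6 orders of the 8 completed queue ops respect real time; none is legal
take op1, op2, op3, op4, op5, op6, op7, op8: step 6 already fails, because op6 poll() → 74 cannot occur there
take op1, op2, op3, op4, op5, op6, op8, op7: step 6 already fails, because op6 poll() → 74 cannot occur there

not linearizable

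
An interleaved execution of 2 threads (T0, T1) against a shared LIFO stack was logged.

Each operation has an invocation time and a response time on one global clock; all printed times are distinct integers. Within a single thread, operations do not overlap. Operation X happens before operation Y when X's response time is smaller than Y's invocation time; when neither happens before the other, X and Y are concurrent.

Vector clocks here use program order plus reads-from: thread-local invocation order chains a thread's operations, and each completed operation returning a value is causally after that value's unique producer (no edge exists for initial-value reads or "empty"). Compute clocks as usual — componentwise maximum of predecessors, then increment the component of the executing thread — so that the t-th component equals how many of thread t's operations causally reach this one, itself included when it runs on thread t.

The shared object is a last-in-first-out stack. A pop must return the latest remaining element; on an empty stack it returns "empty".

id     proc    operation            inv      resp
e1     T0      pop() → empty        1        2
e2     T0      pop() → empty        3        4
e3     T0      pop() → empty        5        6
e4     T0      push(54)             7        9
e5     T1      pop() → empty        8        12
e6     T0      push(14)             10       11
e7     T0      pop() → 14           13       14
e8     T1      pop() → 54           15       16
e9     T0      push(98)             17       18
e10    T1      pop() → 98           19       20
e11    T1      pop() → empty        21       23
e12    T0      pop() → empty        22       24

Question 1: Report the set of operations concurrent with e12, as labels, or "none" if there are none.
e11

e12 runs from 22 to 24; window-overlapping ops are concurrent
e1 [1,2]: before
e2 [3,4]: before
e3 [5,6]: before
e4 [7,9]: before
e5 [8,12]: before
e6 [10,11]: before
e7 [13,14]: before
e8 [15,16]: before
e9 [17,18]: before
e10 [19,20]: before
e11 [21,23]: concurrent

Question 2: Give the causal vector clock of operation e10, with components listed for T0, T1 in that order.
(7, 3)

no predecessors for e5 (invoked 8): T1 increments from zero → (0, 1)
no predecessors for e1 (invoked 1): T0 increments from zero → (1, 0)
VC(e2, invoked at 3): max of VC(e1)=(1, 0), then +1 on thread T0 → (2, 0)
VC(e3, invoked at 5): max of VC(e2)=(2, 0), then +1 on thread T0 → (3, 0)
VC(e4, invoked at 7): max of VC(e3)=(3, 0), then +1 on thread T0 → (4, 0)
VC(e6, invoked at 10): max of VC(e4)=(4, 0), then +1 on thread T0 → (5, 0)
VC(e8, invoked at 15): max of VC(e4)=(4, 0), VC(e5)=(0, 1), then +1 on thread T1 → (4, 2)
VC(e7, invoked at 13): max of VC(e6)=(5, 0), then +1 on thread T0 → (6, 0)
VC(e9, invoked at 17): max of VC(e7)=(6, 0), then +1 on thread T0 → (7, 0)
VC(e12, invoked at 22): max of VC(e9)=(7, 0), then +1 on thread T0 → (8, 0)
VC(e10, invoked at 19): max of VC(e8)=(4, 2), VC(e9)=(7, 0), then +1 on thread T1 → (7, 3)
VC(e11, invoked at 21): max of VC(e10)=(7, 3), then +1 on thread T1 → (7, 4)
target: VC(e10) = (7, 3)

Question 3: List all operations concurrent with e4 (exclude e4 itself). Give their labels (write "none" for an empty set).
e5

e4 spans [7,9]: anything still running between times 7 and 9 counts as concurrent
e1 [1,2]: before
e2 [3,4]: before
e3 [5,6]: before
e5 [8,12]: concurrent
e6 [10,11]: after
e7 [13,14]: after
e8 [15,16]: after
e9 [17,18]: after
e10 [19,20]: after
e11 [21,23]: after
e12 [22,24]: after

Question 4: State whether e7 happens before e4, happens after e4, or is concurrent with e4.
after

e7 spans [13,14], e4 spans [7,9]
resp(e4)=9 < inv(e7)=13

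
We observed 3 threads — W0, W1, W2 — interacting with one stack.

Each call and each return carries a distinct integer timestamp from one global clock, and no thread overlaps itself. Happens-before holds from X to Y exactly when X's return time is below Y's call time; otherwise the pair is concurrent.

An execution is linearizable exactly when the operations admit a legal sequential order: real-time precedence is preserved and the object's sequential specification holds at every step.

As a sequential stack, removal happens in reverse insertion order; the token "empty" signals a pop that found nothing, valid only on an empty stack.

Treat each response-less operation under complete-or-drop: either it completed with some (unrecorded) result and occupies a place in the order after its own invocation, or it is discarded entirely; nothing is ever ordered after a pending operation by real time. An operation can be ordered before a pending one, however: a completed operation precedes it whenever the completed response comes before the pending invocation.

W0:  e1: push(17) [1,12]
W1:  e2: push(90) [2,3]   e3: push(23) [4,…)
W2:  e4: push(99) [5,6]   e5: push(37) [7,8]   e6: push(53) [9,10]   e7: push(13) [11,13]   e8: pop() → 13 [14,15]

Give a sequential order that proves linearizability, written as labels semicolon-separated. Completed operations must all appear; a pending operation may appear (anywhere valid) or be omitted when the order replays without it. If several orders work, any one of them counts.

after step 1 (e1 push(17)): stack <17>
after step 2 (e2 push(90)): stack <17,90>
after step 3 (e3 push(23) (pending, included)): stack <17,90,23>
after step 4 (e4 push(99)): stack <17,90,23,99>
after step 5 (e5 push(37)): stack <17,90,23,99,37>
after step 6 (e6 push(53)): stack <17,90,23,99,37,53>
after step 7 (e7 push(13)): stack <17,90,23,99,37,53,13>
after step 8 (e8 pop() → 13): stack <17,90,23,99,37,53>

e1; e2; e3; e4; e5; e6; e7; e8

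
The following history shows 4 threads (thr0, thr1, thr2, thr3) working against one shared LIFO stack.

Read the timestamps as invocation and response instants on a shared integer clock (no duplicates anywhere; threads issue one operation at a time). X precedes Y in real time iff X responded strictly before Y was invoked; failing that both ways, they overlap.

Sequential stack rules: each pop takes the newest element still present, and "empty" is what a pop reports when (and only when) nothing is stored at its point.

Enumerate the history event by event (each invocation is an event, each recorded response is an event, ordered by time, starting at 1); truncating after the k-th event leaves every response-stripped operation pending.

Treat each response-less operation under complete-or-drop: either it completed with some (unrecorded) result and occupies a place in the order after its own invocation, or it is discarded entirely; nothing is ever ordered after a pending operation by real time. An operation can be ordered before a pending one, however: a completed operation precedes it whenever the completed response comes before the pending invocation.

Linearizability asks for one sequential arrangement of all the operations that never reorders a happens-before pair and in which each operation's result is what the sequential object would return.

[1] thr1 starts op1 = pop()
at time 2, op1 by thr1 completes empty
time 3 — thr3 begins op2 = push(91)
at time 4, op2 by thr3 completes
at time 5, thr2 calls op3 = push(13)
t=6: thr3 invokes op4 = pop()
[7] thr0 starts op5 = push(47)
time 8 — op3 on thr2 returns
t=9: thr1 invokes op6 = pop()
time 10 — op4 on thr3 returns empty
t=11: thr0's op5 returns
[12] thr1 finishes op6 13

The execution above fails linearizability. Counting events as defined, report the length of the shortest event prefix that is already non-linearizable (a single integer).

events 1..9 are still linearizable — one witness is op1, op2, op3:
after step 1 (op1 pop() → empty): stack <>
after step 2 (op2 push(91)): stack <91>
after step 3 (op3 push(13)): stack <91,13>
event 10 — op4's response, time 10 — after it, nothing linearizes
no completion choice of the 2 pending operations (op5, op6) rescues it — every subset was tried
take op1, op2, op3, op4 (pending dropped): step 4 already fails, because op4 pop() → empty cannot occur there
take op1, op2, op4, op3 (pending dropped): step 3 already fails, because op4 pop() → empty cannot occur there

10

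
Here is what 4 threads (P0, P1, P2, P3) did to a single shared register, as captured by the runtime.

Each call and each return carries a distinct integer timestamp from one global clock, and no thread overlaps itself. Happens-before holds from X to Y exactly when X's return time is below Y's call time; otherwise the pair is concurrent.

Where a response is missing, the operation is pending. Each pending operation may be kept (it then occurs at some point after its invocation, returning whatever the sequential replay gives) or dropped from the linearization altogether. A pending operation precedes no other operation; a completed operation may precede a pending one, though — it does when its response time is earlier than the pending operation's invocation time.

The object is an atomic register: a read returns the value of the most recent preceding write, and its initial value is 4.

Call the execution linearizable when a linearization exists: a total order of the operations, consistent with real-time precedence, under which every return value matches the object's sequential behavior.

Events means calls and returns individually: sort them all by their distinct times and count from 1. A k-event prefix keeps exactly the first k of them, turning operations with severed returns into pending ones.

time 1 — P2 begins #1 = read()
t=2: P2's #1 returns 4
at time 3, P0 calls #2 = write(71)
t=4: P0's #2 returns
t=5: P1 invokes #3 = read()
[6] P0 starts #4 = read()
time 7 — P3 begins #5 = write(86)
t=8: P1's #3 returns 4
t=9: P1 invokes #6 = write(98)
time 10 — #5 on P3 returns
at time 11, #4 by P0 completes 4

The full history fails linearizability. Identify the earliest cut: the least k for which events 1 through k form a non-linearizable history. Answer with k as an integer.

8

a valid linearization of events 1..7 exists, for instance #1, #2:
step 1: #1 read() → 4 — value 4
step 2: #2 write(71) — value 71
include event 8 — #3 responding at 8 — and every candidate order breaks
completion choices over the 2 pending operations (#4, #5) were checked; none helps
sample order #1, #2, #3 (pending dropped) stalls at step 3 — #3 read() → 4 has no legal effect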